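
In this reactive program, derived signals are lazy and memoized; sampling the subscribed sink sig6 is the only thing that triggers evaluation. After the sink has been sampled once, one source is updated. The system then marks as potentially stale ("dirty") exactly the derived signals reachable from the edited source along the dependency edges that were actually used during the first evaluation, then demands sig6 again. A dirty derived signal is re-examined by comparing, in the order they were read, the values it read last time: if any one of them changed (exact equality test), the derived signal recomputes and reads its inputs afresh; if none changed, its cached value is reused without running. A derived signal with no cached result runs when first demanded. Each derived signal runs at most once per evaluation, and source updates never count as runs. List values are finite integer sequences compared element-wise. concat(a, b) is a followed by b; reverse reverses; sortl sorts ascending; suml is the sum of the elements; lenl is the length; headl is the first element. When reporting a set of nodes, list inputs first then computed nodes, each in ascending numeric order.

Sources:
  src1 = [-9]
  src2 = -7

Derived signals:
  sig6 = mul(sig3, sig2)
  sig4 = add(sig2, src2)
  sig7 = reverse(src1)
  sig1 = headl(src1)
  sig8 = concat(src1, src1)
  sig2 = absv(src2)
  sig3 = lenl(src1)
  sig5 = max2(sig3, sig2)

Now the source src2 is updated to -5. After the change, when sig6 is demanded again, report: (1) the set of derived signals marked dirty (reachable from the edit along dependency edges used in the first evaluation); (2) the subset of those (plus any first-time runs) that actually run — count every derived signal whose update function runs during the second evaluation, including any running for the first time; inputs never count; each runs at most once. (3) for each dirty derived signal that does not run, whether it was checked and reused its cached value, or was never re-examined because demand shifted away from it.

The edit dirties: sig2, sig6.
2 derived signals run: sig2, sig6.
No dirty derived signal escaped a run.

First demand of the output computes:
  sig2 = absv(-7) = 7
  sig3 = lenl([-9]) = 1
  sig6 = mul(1, 7) = 7

After the edit, cleaning proceeds:
  sig2: a read changed (src2 -7->-5) — executes, giving 5.
  sig6: a read changed (sig2 7->5) — executes, giving 5.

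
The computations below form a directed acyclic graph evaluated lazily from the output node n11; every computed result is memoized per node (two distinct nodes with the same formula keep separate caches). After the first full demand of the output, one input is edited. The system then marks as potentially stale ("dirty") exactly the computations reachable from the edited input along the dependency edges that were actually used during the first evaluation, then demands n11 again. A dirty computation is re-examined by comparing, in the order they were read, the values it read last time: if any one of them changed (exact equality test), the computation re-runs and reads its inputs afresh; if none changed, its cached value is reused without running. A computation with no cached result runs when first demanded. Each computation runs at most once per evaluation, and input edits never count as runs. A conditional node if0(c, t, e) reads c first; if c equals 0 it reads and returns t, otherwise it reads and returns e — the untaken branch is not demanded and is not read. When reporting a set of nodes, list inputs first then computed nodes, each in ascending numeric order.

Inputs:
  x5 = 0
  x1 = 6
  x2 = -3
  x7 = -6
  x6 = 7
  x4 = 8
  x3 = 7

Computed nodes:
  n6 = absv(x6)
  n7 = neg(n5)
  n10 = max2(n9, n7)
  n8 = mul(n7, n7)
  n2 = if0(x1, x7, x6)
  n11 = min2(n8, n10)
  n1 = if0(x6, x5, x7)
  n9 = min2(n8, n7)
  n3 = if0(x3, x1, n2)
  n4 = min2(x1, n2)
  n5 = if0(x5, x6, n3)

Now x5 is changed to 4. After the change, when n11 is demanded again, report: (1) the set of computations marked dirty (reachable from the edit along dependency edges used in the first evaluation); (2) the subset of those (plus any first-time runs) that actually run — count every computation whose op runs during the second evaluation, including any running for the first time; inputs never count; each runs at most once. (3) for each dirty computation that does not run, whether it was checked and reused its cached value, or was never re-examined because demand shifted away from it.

First demand of the output computes:
  n5 = if0(x5=0 -> then branch x6) = 7
  n7 = neg(7) = -7
  n8 = mul(-7, -7) = 49
  n9 = min2(49, -7) = -7
  n10 = max2(-7, -7) = -7
  n11 = min2(49, -7) = -7

After the edit, cleaning proceeds:
  n2: had never run; runs now, result 7.
  n3: had never run; runs now, result 7.
  n5: a read changed (x5 0->4) — executes, giving 7 — identical to its old value.
  n7: dirty, but its reads are unchanged (n5 unchanged); cached -7 stands.
  n8: dirty, but its reads are unchanged (n7 unchanged, n7 unchanged); cached 49 stands.
  n9: dirty, but its reads are unchanged (n8 unchanged, n7 unchanged); cached -7 stands.
  n10: dirty, but its reads are unchanged (n9 unchanged, n7 unchanged); cached -7 stands.
  n11: dirty, but its reads are unchanged (n8 unchanged, n10 unchanged); cached -7 stands.

Note the branch switch — n2, n3 had no cache and run now for the first time.

The edit dirties: n5, n7, n8, n9, n10, n11.
3 computations run: n2, n3, n5.
Cache hits after checking: n7, n8, n9, n10, n11.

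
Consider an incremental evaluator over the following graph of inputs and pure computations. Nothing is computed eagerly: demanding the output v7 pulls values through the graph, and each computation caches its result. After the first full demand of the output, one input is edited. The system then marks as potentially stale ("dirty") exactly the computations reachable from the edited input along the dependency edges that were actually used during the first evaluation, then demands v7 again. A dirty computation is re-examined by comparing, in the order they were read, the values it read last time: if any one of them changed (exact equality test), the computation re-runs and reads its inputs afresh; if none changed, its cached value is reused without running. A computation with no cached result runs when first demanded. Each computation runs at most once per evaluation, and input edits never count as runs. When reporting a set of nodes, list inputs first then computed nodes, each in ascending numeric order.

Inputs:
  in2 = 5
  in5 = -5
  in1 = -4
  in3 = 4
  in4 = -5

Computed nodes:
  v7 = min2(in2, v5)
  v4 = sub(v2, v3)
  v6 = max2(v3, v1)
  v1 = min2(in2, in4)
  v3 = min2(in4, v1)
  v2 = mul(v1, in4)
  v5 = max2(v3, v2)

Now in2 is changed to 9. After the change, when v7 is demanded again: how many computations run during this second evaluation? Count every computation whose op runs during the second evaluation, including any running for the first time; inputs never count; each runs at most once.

Run set: v1, v7 (2 run).
The important point: at v2 every value read last time is unchanged, so the dirty flag clears without a run.

Initial pass — values computed on the first demand:
  v1 = min2(5, -5) = -5
  v2 = mul(-5, -5) = 25
  v3 = min2(-5, -5) = -5
  v5 = max2(-5, 25) = 25
  v7 = min2(5, 25) = 5

Second demand — change propagation:
  v1: re-runs because in2 5->9; new result -5 (unchanged).
  v2: re-examined; everything it read last time is the same (v1 unchanged, in4 unchanged) — cache 25 kept, no run.
  v3: re-examined; everything it read last time is the same (in4 unchanged, v1 unchanged) — cache -5 kept, no run.
  v5: re-examined; everything it read last time is the same (v3 unchanged, v2 unchanged) — cache 25 kept, no run.
  v7: re-runs because in2 5->9; new result 9.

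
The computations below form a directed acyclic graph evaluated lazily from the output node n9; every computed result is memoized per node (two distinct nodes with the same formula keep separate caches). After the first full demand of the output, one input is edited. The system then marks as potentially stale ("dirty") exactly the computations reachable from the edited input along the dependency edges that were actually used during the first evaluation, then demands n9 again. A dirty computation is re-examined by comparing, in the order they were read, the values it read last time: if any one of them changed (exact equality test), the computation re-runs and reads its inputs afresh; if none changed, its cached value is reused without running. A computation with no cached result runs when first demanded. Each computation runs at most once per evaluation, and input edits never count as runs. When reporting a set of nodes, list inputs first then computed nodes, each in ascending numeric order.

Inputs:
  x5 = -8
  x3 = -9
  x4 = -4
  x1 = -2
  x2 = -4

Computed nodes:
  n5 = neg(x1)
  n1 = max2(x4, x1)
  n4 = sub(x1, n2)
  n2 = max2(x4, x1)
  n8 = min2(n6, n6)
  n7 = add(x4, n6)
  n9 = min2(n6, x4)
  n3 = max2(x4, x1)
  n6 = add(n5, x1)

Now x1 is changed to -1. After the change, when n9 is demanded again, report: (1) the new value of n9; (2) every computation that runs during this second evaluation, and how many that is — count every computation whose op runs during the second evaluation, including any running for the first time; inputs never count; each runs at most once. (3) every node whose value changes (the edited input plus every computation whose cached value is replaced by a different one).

Demanding n9 again yields -4.
2 computations run: n5, n6.
The nodes whose values change: x1, n5.
Note the absorption at n6: it re-runs yet its value is the same, leaving the output's value untouched.

First demand of the output computes:
  n5 = neg(-2) = 2
  n6 = add(2, -2) = 0
  n9 = min2(0, -4) = -4

After the edit, cleaning proceeds:
  n5: a read changed (x1 -2->-1) — executes, giving 1.
  n6: a read changed (n5 2->1; x1 -2->-1) — executes, giving 0 — identical to its old value.
  n9: dirty, but its reads are unchanged (n6 unchanged, x4 unchanged); cached -4 stands.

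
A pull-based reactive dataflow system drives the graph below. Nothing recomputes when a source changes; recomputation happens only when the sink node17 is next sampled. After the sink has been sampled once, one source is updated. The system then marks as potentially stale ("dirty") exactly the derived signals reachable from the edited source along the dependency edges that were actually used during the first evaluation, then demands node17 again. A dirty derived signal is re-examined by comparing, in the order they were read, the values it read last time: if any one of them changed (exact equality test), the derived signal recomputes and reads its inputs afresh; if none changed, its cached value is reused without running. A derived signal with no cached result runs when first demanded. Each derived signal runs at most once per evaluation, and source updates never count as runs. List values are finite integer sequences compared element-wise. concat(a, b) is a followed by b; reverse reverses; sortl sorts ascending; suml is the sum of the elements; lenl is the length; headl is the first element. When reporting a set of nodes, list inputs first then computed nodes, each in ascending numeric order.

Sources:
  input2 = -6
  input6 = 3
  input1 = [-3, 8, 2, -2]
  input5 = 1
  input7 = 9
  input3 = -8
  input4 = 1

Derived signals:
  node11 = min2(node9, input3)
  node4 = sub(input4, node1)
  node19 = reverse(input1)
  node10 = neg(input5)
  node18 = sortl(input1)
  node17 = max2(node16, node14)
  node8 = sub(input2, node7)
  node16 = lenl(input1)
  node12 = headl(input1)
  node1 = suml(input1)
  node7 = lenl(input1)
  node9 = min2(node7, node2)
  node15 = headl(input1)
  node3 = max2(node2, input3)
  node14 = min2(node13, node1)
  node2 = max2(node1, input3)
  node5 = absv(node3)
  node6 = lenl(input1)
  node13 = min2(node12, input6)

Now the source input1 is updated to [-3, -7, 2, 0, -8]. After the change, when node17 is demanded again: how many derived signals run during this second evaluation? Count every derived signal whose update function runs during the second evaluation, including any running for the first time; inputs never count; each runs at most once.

First evaluation (everything demanded from the output):
  node1 = suml([-3, 8, 2, -2]) = 5
  node12 = headl([-3, 8, 2, -2]) = -3
  node13 = min2(-3, 3) = -3
  node14 = min2(-3, 5) = -3
  node16 = lenl([-3, 8, 2, -2]) = 4
  node17 = max2(4, -3) = 4

Propagation after the edit:
  node1: runs — input1 [-3, 8, 2, -2]->[-3, -7, 2, 0, -8]; result -16.
  node12: runs — input1 [-3, 8, 2, -2]->[-3, -7, 2, 0, -8]; result -3 (same value as before).
  node13: checked — values it read are unchanged (node12 unchanged, input6 unchanged); reused cached -3 without running.
  node14: runs — node1 5->-16; result -16.
  node16: runs — input1 [-3, 8, 2, -2]->[-3, -7, 2, 0, -8]; result 5.
  node17: runs — node16 4->5; node14 -3->-16; result 5.

Key observation: the cutoff stops propagation at node13 — its inputs' values are unchanged, so it reuses its cache.

Derived signals that run: node1, node12, node14, node16, node17 — 5 in total.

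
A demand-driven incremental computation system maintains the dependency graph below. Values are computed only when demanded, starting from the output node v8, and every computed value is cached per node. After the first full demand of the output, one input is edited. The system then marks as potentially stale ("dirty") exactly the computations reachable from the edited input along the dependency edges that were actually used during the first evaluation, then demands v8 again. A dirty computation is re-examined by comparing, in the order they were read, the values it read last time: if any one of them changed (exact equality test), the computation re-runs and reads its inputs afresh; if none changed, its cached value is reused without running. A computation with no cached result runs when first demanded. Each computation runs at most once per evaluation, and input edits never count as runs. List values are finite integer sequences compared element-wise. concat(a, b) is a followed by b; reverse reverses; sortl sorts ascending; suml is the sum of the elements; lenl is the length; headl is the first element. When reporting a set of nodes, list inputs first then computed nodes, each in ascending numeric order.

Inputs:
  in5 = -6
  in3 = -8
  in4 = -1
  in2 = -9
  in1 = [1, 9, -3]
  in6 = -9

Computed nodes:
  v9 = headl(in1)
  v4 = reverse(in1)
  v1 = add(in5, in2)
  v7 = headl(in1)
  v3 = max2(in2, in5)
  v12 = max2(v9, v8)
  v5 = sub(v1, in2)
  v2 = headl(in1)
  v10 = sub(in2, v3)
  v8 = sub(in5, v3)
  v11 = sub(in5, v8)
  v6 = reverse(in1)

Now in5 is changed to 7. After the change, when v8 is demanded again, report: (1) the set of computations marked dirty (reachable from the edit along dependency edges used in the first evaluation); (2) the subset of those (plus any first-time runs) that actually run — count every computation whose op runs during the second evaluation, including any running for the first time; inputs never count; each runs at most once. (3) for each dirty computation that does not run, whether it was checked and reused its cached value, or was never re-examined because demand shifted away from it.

Marked dirty: v3, v8.
Computations that run: v3, v8 — 2 in total.
Every dirty computation ran.

First evaluation (everything demanded from the output):
  v3 = max2(-9, -6) = -6
  v8 = sub(-6, -6) = 0

Propagation after the edit:
  v3: runs — in5 -6->7; result 7.
  v8: runs — in5 -6->7; v3 -6->7; result 0 (same value as before).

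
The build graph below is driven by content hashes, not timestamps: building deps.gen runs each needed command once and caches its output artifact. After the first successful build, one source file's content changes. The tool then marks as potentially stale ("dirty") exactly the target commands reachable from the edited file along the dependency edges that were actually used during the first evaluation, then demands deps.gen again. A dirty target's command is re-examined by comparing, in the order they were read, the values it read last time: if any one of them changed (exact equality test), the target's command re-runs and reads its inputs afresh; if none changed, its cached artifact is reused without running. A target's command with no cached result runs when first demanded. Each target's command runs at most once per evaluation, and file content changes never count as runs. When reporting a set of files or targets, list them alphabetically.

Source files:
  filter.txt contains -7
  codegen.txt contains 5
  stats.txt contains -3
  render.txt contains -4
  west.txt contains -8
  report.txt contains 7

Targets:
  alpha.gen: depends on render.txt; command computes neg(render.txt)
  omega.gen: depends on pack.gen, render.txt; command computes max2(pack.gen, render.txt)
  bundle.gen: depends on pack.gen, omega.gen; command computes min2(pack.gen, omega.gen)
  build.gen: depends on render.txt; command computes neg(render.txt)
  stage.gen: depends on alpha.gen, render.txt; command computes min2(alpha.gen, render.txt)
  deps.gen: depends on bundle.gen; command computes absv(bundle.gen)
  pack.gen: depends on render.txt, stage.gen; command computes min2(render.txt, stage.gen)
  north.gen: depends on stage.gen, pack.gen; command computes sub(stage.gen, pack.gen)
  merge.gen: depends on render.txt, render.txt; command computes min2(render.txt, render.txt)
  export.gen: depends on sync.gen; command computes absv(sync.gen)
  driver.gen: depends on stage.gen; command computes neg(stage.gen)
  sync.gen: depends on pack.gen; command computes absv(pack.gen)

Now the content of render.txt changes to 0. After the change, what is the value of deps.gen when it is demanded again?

deps.gen now evaluates to 0.

Initial pass — values computed on the first demand:
  alpha.gen = neg(-4) = 4
  stage.gen = min2(4, -4) = -4
  pack.gen = min2(-4, -4) = -4
  omega.gen = max2(-4, -4) = -4
  bundle.gen = min2(-4, -4) = -4
  deps.gen = absv(-4) = 4

Second demand — change propagation:
  alpha.gen: re-runs because render.txt -4->0; new result 0.
  stage.gen: re-runs because alpha.gen 4->0; render.txt -4->0; new result 0.
  pack.gen: re-runs because render.txt -4->0; stage.gen -4->0; new result 0.
  omega.gen: re-runs because pack.gen -4->0; render.txt -4->0; new result 0.
  bundle.gen: re-runs because pack.gen -4->0; omega.gen -4->0; new result 0.
  deps.gen: re-runs because bundle.gen -4->0; new result 0.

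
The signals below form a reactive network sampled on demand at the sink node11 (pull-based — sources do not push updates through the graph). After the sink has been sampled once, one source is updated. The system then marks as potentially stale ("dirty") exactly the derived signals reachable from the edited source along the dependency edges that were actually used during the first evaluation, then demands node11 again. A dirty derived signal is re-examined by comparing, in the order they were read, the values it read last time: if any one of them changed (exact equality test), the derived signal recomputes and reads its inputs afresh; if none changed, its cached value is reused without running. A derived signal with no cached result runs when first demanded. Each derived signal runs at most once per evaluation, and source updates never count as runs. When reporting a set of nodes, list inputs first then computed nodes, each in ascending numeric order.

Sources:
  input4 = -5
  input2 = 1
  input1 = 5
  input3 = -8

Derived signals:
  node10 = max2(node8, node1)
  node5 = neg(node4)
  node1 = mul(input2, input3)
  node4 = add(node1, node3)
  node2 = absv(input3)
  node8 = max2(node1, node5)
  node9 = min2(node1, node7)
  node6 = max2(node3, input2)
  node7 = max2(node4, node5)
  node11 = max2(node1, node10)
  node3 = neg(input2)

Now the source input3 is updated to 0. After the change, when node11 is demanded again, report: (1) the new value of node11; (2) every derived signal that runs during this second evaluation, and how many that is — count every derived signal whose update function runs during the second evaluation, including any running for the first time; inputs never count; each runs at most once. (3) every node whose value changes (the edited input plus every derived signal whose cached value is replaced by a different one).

node11 now evaluates to 1.
Run set: node1, node4, node5, node8, node10, node11 (6 run).
Changed values: input3, node1, node4, node5, node8, node10, node11.

Initial pass — values computed on the first demand:
  node1 = mul(1, -8) = -8
  node3 = neg(1) = -1
  node4 = add(-8, -1) = -9
  node5 = neg(-9) = 9
  node8 = max2(-8, 9) = 9
  node10 = max2(9, -8) = 9
  node11 = max2(-8, 9) = 9

Second demand — change propagation:
  node1: re-runs because input3 -8->0; new result 0.
  node4: re-runs because node1 -8->0; new result -1.
  node5: re-runs because node4 -9->-1; new result 1.
  node8: re-runs because node1 -8->0; node5 9->1; new result 1.
  node10: re-runs because node8 9->1; node1 -8->0; new result 1.
  node11: re-runs because node1 -8->0; node10 9->1; new result 1.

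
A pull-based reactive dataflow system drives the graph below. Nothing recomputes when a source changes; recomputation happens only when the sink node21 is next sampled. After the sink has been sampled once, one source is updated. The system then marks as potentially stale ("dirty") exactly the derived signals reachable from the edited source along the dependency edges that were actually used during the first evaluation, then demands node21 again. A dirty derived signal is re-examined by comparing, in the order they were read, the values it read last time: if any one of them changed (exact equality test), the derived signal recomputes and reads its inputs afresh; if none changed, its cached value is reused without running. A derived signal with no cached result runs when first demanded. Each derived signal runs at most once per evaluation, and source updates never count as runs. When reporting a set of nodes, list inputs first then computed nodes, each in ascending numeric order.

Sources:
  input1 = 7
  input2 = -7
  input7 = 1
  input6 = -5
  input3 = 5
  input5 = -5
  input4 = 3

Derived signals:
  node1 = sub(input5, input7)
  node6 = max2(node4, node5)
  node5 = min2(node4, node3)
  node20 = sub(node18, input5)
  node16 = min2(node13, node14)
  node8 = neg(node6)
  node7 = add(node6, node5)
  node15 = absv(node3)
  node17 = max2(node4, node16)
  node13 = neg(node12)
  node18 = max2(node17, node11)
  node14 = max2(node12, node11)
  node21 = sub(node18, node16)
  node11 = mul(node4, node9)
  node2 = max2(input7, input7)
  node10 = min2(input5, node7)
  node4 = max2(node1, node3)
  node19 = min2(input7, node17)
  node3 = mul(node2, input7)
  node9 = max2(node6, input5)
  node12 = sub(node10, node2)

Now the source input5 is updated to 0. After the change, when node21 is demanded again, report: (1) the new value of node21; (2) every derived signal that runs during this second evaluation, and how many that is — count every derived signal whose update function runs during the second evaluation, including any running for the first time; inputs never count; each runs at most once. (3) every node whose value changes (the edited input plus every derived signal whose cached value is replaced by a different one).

New value of node21: 0.
Derived signals that run: node1, node4, node9, node10, node12, node13, node14, node16 — 8 in total.
Values that change: input5, node1, node10, node12, node13.
Key observation: the cutoff stops propagation at node5 — its inputs' values are unchanged, so it reuses its cache.

First evaluation (everything demanded from the output):
  node1 = sub(-5, 1) = -6
  node2 = max2(1, 1) = 1
  node3 = mul(1, 1) = 1
  node4 = max2(-6, 1) = 1
  node5 = min2(1, 1) = 1
  node6 = max2(1, 1) = 1
  node7 = add(1, 1) = 2
  node9 = max2(1, -5) = 1
  node10 = min2(-5, 2) = -5
  node11 = mul(1, 1) = 1
  node12 = sub(-5, 1) = -6
  node13 = neg(-6) = 6
  node14 = max2(-6, 1) = 1
  node16 = min2(6, 1) = 1
  node17 = max2(1, 1) = 1
  node18 = max2(1, 1) = 1
  node21 = sub(1, 1) = 0

Propagation after the edit:
  node1: runs — input5 -5->0; result -1.
  node4: runs — node1 -6->-1; result 1 (same value as before).
  node5: checked — values it read are unchanged (node4 unchanged, node3 unchanged); reused cached 1 without running.
  node6: checked — values it read are unchanged (node4 unchanged, node5 unchanged); reused cached 1 without running.
  node7: checked — values it read are unchanged (node6 unchanged, node5 unchanged); reused cached 2 without running.
  node9: runs — input5 -5->0; result 1 (same value as before).
  node10: runs — input5 -5->0; result 0.
  node11: checked — values it read are unchanged (node4 unchanged, node9 unchanged); reused cached 1 without running.
  node12: runs — node10 -5->0; result -1.
  node13: runs — node12 -6->-1; result 1.
  node14: runs — node12 -6->-1; result 1 (same value as before).
  node16: runs — node13 6->1; result 1 (same value as before).
  node17: checked — values it read are unchanged (node4 unchanged, node16 unchanged); reused cached 1 without running.
  node18: checked — values it read are unchanged (node17 unchanged, node11 unchanged); reused cached 1 without running.
  node21: checked — values it read are unchanged (node18 unchanged, node16 unchanged); reused cached 0 without running.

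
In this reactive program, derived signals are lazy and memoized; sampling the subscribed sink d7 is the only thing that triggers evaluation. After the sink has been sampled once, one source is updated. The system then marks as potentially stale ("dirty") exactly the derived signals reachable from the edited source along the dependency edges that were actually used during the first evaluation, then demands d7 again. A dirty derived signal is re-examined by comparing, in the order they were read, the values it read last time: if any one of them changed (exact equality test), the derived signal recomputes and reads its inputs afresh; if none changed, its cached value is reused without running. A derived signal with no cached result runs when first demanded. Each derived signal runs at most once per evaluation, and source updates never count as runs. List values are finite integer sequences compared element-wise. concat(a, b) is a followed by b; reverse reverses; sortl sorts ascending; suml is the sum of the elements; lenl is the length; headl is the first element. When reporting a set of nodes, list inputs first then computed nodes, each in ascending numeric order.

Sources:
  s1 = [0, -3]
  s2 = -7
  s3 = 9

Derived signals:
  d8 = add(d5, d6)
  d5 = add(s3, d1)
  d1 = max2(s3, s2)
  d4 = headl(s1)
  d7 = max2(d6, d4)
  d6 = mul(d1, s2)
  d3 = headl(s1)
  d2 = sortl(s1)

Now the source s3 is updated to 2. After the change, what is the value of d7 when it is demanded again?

Demanding d7 again yields 0.

First demand of the output computes:
  d1 = max2(9, -7) = 9
  d4 = headl([0, -3]) = 0
  d6 = mul(9, -7) = -63
  d7 = max2(-63, 0) = 0

After the edit, cleaning proceeds:
  d1: a read changed (s3 9->2) — executes, giving 2.
  d6: a read changed (d1 9->2) — executes, giving -14.
  d7: a read changed (d6 -63->-14) — executes, giving 0 — identical to its old value.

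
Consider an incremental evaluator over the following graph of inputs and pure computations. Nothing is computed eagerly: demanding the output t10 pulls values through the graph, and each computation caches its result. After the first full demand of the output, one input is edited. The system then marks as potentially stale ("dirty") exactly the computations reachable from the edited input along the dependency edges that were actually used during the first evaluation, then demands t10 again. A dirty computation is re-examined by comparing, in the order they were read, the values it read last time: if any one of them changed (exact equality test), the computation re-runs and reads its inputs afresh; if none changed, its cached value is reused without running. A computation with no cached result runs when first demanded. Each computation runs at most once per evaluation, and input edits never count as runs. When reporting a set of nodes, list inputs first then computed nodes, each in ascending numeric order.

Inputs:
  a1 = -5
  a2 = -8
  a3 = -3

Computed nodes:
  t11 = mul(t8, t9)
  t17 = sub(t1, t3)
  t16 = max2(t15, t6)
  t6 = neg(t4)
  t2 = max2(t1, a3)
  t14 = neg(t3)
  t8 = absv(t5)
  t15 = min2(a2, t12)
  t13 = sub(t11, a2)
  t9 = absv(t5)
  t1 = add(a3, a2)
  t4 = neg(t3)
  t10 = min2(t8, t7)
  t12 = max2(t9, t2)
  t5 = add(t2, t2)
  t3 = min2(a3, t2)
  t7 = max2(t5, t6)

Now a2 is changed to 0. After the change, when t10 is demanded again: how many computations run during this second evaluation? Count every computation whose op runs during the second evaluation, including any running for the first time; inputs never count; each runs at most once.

Initial pass — values computed on the first demand:
  t1 = add(-3, -8) = -11
  t2 = max2(-11, -3) = -3
  t3 = min2(-3, -3) = -3
  t4 = neg(-3) = 3
  t5 = add(-3, -3) = -6
  t6 = neg(3) = -3
  t7 = max2(-6, -3) = -3
  t8 = absv(-6) = 6
  t10 = min2(6, -3) = -3

Second demand — change propagation:
  t1: re-runs because a2 -8->0; new result -3.
  t2: re-runs because t1 -11->-3; new result -3 (unchanged).
  t3: re-examined; everything it read last time is the same (a3 unchanged, t2 unchanged) — cache -3 kept, no run.
  t4: re-examined; everything it read last time is the same (t3 unchanged) — cache 3 kept, no run.
  t5: re-examined; everything it read last time is the same (t2 unchanged, t2 unchanged) — cache -6 kept, no run.
  t6: re-examined; everything it read last time is the same (t4 unchanged) — cache -3 kept, no run.
  t7: re-examined; everything it read last time is the same (t5 unchanged, t6 unchanged) — cache -3 kept, no run.
  t8: re-examined; everything it read last time is the same (t5 unchanged) — cache 6 kept, no run.
  t10: re-examined; everything it read last time is the same (t8 unchanged, t7 unchanged) — cache -3 kept, no run.

The important point: t2 recomputes to an identical value, and the output ends up unchanged.

Run set: t1, t2 (2 run).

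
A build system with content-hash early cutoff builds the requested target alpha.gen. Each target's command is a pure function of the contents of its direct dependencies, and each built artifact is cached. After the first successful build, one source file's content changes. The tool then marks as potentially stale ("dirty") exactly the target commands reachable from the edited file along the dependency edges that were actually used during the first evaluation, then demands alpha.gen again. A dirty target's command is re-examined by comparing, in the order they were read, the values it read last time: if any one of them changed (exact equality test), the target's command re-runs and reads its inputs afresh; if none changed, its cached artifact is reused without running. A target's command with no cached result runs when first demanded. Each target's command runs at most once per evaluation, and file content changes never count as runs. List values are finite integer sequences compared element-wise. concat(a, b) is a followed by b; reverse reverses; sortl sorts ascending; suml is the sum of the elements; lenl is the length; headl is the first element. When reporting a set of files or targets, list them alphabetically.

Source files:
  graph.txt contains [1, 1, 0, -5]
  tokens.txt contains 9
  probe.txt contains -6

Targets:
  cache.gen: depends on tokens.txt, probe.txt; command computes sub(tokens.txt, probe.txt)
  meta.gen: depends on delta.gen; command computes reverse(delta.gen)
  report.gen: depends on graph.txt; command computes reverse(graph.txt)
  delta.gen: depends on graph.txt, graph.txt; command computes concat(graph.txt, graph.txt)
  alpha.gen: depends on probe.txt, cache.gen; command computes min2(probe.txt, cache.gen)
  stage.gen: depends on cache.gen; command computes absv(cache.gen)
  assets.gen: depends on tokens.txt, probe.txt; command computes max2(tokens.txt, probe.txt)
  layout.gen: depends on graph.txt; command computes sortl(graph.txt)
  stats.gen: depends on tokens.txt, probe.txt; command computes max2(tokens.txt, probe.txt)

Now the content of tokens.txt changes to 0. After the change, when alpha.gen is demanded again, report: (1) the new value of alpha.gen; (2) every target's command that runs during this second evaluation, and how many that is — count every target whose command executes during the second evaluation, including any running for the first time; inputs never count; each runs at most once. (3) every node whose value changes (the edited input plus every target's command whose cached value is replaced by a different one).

First evaluation (everything demanded from the output):
  cache.gen = sub(9, -6) = 15
  alpha.gen = min2(-6, 15) = -6

Propagation after the edit:
  cache.gen: runs — tokens.txt 9->0; result 6.
  alpha.gen: runs — cache.gen 15->6; result -6 (same value as before).

New value of alpha.gen: -6.
Target commands that run: alpha.gen, cache.gen — 2 in total.
Values that change: cache.gen, tokens.txt.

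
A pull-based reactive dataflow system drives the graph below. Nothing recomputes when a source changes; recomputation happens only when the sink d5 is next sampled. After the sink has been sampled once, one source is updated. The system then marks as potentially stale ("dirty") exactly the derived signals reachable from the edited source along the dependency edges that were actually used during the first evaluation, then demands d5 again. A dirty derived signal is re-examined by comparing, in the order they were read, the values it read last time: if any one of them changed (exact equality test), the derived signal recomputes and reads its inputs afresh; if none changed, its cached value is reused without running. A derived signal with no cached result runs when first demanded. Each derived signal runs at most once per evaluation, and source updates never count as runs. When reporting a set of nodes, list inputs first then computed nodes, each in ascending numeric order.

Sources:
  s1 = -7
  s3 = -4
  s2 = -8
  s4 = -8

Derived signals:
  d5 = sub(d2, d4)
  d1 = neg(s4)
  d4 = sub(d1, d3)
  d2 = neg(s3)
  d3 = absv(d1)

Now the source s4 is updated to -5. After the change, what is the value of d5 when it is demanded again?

New value of d5: 4.
Key observation: the change is absorbed at d4 — it re-runs but produces the same value, and the output's value is unchanged.

First evaluation (everything demanded from the output):
  d1 = neg(-8) = 8
  d2 = neg(-4) = 4
  d3 = absv(8) = 8
  d4 = sub(8, 8) = 0
  d5 = sub(4, 0) = 4

Propagation after the edit:
  d1: runs — s4 -8->-5; result 5.
  d3: runs — d1 8->5; result 5.
  d4: runs — d1 8->5; d3 8->5; result 0 (same value as before).
  d5: checked — values it read are unchanged (d2 unchanged, d4 unchanged); reused cached 4 without running.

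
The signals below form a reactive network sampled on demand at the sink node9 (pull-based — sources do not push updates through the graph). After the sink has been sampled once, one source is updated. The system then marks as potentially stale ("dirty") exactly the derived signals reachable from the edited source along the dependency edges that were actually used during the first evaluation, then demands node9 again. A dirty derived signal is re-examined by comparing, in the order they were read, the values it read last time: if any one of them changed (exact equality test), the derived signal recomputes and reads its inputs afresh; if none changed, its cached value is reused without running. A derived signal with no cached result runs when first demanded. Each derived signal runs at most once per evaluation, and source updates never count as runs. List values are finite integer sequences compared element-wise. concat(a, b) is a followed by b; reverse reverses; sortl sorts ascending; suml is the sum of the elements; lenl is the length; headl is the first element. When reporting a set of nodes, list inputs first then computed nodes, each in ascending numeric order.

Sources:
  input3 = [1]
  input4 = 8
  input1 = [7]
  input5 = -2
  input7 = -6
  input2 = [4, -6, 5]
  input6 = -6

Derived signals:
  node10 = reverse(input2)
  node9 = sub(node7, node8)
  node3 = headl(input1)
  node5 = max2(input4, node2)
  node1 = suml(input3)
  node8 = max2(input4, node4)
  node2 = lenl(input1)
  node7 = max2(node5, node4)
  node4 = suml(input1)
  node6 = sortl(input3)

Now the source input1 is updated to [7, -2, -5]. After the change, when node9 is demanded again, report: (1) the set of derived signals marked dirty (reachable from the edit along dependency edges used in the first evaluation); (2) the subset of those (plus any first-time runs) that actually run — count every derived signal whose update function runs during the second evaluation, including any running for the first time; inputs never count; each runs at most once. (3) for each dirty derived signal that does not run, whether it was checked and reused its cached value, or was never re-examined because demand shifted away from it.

Dirty set: node2, node4, node5, node7, node8, node9.
Run set: node2, node4, node5, node7, node8 (5 run).
Re-examined without running (cache reused): node9.
The important point: at node9 every value read last time is unchanged, so the dirty flag clears without a run.

Initial pass — values computed on the first demand:
  node2 = lenl([7]) = 1
  node4 = suml([7]) = 7
  node5 = max2(8, 1) = 8
  node7 = max2(8, 7) = 8
  node8 = max2(8, 7) = 8
  node9 = sub(8, 8) = 0

Second demand — change propagation:
  node2: re-runs because input1 [7]->[7, -2, -5]; new result 3.
  node4: re-runs because input1 [7]->[7, -2, -5]; new result 0.
  node5: re-runs because node2 1->3; new result 8 (unchanged).
  node7: re-runs because node4 7->0; new result 8 (unchanged).
  node8: re-runs because node4 7->0; new result 8 (unchanged).
  node9: re-examined; everything it read last time is the same (node7 unchanged, node8 unchanged) — cache 0 kept, no run.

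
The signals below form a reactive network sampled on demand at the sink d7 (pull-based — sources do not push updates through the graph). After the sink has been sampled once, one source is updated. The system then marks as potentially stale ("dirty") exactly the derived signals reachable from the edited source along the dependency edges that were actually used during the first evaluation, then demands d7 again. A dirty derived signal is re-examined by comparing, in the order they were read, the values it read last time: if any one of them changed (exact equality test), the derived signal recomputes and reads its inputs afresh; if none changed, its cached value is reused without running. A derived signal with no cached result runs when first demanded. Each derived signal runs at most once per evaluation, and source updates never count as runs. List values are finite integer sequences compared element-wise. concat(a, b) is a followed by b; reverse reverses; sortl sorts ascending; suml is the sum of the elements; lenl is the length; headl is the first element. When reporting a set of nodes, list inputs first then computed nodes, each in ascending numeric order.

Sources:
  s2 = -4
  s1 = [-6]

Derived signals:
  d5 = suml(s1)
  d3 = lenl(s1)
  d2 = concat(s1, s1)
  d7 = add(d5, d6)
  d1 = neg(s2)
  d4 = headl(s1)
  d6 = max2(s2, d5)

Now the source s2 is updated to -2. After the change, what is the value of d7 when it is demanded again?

Initial pass — values computed on the first demand:
  d5 = suml([-6]) = -6
  d6 = max2(-4, -6) = -4
  d7 = add(-6, -4) = -10

Second demand — change propagation:
  d6: re-runs because s2 -4->-2; new result -2.
  d7: re-runs because d6 -4->-2; new result -8.

d7 now evaluates to -8.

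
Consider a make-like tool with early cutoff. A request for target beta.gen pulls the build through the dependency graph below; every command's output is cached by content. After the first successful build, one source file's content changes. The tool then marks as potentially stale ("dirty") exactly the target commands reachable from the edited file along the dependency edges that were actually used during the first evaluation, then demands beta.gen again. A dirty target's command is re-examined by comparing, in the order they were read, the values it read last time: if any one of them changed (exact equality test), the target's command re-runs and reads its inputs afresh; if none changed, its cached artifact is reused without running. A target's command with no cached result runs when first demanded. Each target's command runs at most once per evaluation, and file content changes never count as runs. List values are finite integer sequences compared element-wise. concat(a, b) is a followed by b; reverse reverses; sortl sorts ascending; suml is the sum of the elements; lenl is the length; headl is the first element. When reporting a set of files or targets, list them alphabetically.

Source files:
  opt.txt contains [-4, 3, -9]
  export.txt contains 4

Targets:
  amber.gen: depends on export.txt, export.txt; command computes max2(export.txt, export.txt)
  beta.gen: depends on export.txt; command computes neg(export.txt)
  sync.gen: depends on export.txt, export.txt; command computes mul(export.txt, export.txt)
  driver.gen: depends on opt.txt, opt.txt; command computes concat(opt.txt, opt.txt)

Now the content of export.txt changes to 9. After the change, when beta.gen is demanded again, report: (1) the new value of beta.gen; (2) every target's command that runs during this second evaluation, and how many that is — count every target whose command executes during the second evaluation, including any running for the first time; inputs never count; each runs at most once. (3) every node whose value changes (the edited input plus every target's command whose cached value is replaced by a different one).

First demand of the output computes:
  beta.gen = neg(4) = -4

After the edit, cleaning proceeds:
  beta.gen: a read changed (export.txt 4->9) — executes, giving -9.

Demanding beta.gen again yields -9.
1 target commands run: beta.gen.
The nodes whose values change: beta.gen, export.txt.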